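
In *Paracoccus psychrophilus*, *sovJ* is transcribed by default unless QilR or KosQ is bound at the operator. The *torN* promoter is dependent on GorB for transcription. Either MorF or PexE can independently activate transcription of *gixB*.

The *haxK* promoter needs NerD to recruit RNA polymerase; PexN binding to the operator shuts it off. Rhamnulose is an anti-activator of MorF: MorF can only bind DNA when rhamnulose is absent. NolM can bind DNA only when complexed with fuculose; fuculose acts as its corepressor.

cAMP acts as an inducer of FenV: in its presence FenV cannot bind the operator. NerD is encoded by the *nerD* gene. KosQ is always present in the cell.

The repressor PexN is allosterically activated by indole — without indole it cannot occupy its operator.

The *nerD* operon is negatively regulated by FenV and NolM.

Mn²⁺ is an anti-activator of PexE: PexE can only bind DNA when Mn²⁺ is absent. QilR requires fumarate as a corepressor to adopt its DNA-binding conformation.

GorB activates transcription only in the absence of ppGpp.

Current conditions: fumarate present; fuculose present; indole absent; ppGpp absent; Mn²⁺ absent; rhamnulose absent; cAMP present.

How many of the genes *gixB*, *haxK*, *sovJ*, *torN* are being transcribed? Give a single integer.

Rhamnulose is absent, so MorF is active.
Mn²⁺ is absent, so PexE is active.
Activator MorF is present, so *gixB* is transcribed.
→ *gixB* is ON.
cAMP is present, so FenV is inactive.
Fuculose is present, so NolM is active.
With repressor NolM bound, *nerD* is not transcribed.
So NerD is not produced.
Indole is absent, so PexN is inactive.
Required activator NerD is absent, so *haxK* is not transcribed.
→ *haxK* is OFF.
Fumarate is present, so QilR is active.
KosQ is produced constitutively and is active.
With repressor QilR bound, *sovJ* is not transcribed.
→ *sovJ* is OFF.
ppGpp is absent, so GorB is active.
No repressor is bound and GorB is active, so *torN* is transcribed.
→ *torN* is ON.
2 of the 4 genes are transcribed.

2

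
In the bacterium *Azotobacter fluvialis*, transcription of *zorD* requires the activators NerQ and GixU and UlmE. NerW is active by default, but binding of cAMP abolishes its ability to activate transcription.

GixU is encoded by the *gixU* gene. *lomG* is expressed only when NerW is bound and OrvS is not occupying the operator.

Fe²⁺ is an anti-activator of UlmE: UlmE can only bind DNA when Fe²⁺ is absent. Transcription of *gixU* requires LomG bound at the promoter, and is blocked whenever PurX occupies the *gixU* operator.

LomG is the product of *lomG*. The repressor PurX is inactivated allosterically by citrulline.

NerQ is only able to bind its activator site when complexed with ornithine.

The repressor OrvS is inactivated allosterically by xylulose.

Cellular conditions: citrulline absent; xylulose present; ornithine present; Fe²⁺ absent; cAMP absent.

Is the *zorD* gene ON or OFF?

OFF

Ornithine is present, so NerQ is active.
Citrulline is absent, so PurX is active.
Xylulose is present, so OrvS is inactive.
cAMP is absent, so NerW is active.
No repressor is bound and NerW is active, so *lomG* is transcribed.
So LomG is produced and active.
With repressor PurX bound, *gixU* is not transcribed.
So GixU is not produced.
Fe²⁺ is absent, so UlmE is active.
Required activator GixU is absent, so *zorD* is not transcribed.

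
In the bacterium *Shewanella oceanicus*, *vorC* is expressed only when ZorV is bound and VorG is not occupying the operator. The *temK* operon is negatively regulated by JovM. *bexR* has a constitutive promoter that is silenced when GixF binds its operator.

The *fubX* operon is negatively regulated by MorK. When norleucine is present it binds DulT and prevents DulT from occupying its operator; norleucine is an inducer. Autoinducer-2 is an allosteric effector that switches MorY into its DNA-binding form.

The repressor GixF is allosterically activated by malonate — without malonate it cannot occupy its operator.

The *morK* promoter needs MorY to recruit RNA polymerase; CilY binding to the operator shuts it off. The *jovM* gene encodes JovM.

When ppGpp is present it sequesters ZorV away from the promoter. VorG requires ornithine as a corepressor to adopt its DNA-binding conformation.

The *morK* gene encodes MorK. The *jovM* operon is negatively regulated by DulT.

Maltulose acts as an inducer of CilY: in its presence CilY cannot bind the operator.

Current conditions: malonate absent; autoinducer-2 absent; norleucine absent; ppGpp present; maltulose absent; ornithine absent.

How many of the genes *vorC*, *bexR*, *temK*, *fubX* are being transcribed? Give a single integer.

3

ppGpp is present, so ZorV is inactive.
Ornithine is absent, so VorG is inactive.
Required activator ZorV is absent, so *vorC* is not transcribed.
→ *vorC* is OFF.
Malonate is absent, so GixF is inactive.
With no repressor bound, *bexR* is transcribed.
→ *bexR* is ON.
Norleucine is absent, so DulT is active.
With repressor DulT bound, *jovM* is not transcribed.
So JovM is not produced.
With no repressor bound, *temK* is transcribed.
→ *temK* is ON.
Maltulose is absent, so CilY is active.
Autoinducer-2 is absent, so MorY is inactive.
With repressor CilY bound, *morK* is not transcribed.
So MorK is not produced.
With no repressor bound, *fubX* is transcribed.
→ *fubX* is ON.
3 of the 4 genes are transcribed.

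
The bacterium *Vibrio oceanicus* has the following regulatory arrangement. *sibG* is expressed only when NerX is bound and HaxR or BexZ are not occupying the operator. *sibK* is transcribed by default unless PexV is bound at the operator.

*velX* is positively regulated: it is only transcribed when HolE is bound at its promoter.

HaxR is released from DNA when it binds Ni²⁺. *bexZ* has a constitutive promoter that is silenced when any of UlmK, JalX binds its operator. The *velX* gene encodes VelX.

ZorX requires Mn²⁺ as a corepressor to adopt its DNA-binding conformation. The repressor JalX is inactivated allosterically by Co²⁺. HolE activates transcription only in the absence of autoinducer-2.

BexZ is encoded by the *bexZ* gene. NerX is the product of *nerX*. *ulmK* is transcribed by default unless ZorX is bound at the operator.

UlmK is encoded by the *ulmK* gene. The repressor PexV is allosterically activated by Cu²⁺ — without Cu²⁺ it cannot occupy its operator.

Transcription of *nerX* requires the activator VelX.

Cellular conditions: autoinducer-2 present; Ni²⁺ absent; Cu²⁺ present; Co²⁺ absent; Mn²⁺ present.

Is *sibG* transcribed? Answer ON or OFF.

Autoinducer-2 is present, so HolE is inactive.
Required activator HolE is absent, so *velX* is not transcribed.
So VelX is not produced.
Required activator VelX is absent, so *nerX* is not transcribed.
So NerX is not produced.
Ni²⁺ is absent, so HaxR is active.
Mn²⁺ is present, so ZorX is active.
With repressor ZorX bound, *ulmK* is not transcribed.
So UlmK is not produced.
Co²⁺ is absent, so JalX is active.
With repressor JalX bound, *bexZ* is not transcribed.
So BexZ is not produced.
With repressor HaxR bound, *sibG* is not transcribed.

OFF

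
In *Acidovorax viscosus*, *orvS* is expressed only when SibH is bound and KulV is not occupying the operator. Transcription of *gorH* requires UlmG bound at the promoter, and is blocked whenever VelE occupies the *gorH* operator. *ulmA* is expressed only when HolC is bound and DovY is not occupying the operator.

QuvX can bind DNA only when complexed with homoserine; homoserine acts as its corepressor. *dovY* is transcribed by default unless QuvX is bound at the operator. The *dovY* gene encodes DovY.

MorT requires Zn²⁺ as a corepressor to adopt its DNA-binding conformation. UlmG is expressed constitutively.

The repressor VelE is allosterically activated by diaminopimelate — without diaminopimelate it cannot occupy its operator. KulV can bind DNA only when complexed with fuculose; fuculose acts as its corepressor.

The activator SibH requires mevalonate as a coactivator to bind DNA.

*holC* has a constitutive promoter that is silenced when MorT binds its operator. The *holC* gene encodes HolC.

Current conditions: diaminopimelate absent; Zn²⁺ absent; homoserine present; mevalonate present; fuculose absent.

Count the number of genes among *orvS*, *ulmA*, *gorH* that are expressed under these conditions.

3

Fuculose is absent, so KulV is inactive.
Mevalonate is present, so SibH is active.
No repressor is bound and SibH is active, so *orvS* is transcribed.
→ *orvS* is ON.
Zn²⁺ is absent, so MorT is inactive.
With no repressor bound, *holC* is transcribed.
So HolC is produced and active.
Homoserine is present, so QuvX is active.
With repressor QuvX bound, *dovY* is not transcribed.
So DovY is not produced.
No repressor is bound and HolC is active, so *ulmA* is transcribed.
→ *ulmA* is ON.
UlmG is produced constitutively and is active.
Diaminopimelate is absent, so VelE is inactive.
No repressor is bound and UlmG is active, so *gorH* is transcribed.
→ *gorH* is ON.
3 of the 3 genes are transcribed.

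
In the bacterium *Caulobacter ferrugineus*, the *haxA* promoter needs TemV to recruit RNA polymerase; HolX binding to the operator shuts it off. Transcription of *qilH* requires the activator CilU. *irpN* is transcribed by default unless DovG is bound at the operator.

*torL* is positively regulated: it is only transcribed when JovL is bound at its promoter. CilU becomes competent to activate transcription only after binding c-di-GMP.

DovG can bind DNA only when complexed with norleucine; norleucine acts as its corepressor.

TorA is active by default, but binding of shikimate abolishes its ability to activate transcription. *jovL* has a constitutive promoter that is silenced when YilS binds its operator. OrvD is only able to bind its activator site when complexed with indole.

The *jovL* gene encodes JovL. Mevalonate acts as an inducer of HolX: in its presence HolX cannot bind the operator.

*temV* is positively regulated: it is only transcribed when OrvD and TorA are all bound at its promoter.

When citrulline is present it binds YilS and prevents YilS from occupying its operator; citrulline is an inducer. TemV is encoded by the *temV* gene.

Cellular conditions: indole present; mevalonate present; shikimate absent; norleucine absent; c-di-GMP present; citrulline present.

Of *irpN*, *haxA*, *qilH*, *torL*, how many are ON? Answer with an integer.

4

Norleucine is absent, so DovG is inactive.
With no repressor bound, *irpN* is transcribed.
→ *irpN* is ON.
Mevalonate is present, so HolX is inactive.
Indole is present, so OrvD is active.
Shikimate is absent, so TorA is active.
No repressor is bound and OrvD and TorA are active, so *temV* is transcribed.
So TemV is produced and active.
No repressor is bound and TemV is active, so *haxA* is transcribed.
→ *haxA* is ON.
c-di-GMP is present, so CilU is active.
No repressor is bound and CilU is active, so *qilH* is transcribed.
→ *qilH* is ON.
Citrulline is present, so YilS is inactive.
With no repressor bound, *jovL* is transcribed.
So JovL is produced and active.
No repressor is bound and JovL is active, so *torL* is transcribed.
→ *torL* is ON.
4 of the 4 genes are transcribed.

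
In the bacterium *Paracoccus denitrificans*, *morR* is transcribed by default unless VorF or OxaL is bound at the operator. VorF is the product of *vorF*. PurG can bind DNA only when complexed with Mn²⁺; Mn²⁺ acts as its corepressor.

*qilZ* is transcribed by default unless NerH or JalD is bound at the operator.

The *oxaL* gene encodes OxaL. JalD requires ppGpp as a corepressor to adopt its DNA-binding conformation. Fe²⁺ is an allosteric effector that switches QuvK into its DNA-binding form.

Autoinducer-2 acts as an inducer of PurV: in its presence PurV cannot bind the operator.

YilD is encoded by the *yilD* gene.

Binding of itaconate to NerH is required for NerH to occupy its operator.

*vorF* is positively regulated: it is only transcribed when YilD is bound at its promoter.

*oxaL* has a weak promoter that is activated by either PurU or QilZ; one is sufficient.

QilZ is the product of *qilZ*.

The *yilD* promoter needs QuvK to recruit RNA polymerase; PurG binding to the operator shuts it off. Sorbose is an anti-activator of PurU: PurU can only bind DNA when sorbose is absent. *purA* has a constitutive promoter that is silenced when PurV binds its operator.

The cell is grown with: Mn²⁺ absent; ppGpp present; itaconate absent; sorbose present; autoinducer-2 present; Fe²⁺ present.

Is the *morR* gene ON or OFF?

OFF

Fe²⁺ is present, so QuvK is active.
Mn²⁺ is absent, so PurG is inactive.
No repressor is bound and QuvK is active, so *yilD* is transcribed.
So YilD is produced and active.
No repressor is bound and YilD is active, so *vorF* is transcribed.
So VorF is produced and active.
Sorbose is present, so PurU is inactive.
Itaconate is absent, so NerH is inactive.
ppGpp is present, so JalD is active.
With repressor JalD bound, *qilZ* is not transcribed.
So QilZ is not produced.
No activator is available at the *oxaL* promoter, so *oxaL* is not transcribed.
So OxaL is not produced.
With repressor VorF bound, *morR* is not transcribed.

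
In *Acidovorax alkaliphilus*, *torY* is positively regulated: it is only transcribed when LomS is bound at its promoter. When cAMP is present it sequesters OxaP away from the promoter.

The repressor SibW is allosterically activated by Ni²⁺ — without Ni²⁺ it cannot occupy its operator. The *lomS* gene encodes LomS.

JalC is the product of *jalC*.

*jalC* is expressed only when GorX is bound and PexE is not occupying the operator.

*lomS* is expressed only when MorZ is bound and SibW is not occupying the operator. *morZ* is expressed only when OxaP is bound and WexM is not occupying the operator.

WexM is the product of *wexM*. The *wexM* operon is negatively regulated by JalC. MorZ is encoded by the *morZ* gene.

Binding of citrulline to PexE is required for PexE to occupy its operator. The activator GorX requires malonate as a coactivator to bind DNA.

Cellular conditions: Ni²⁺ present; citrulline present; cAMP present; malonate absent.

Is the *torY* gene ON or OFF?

OFF

Citrulline is present, so PexE is active.
Malonate is absent, so GorX is inactive.
With repressor PexE bound, *jalC* is not transcribed.
So JalC is not produced.
With no repressor bound, *wexM* is transcribed.
So WexM is produced and active.
cAMP is present, so OxaP is inactive.
With repressor WexM bound, *morZ* is not transcribed.
So MorZ is not produced.
Ni²⁺ is present, so SibW is active.
With repressor SibW bound, *lomS* is not transcribed.
So LomS is not produced.
Required activator LomS is absent, so *torY* is not transcribed.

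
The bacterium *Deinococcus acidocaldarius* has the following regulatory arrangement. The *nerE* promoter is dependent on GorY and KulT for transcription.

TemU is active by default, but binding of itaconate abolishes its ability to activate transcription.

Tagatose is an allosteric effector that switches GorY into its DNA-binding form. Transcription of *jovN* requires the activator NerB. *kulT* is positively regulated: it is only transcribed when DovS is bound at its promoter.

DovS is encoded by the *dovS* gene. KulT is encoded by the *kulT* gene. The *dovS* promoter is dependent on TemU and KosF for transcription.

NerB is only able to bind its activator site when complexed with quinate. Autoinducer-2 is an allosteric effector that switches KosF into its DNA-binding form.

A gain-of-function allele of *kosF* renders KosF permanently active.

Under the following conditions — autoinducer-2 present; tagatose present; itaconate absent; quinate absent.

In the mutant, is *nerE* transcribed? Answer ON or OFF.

ON

Tagatose is present, so GorY is active.
Itaconate is absent, so TemU is active.
KosF is constitutively active in this strain.
No repressor is bound and TemU and KosF are active, so *dovS* is transcribed.
So DovS is produced and active.
No repressor is bound and DovS is active, so *kulT* is transcribed.
So KulT is produced and active.
No repressor is bound and GorY and KulT are active, so *nerE* is transcribed.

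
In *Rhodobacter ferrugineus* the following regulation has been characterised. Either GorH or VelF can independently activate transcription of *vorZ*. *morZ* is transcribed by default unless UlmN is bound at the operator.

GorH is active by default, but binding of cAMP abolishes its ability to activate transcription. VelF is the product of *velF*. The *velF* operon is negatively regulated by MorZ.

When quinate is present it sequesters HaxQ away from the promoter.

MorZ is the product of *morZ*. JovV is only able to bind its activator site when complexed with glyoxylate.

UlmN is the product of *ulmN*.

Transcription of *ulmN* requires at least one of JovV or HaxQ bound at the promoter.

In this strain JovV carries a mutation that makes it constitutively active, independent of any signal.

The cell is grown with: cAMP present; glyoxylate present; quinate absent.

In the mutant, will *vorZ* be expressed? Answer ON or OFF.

cAMP is present, so GorH is inactive.
JovV is constitutively active in this strain.
Quinate is absent, so HaxQ is active.
Activator JovV is present, so *ulmN* is transcribed.
So UlmN is produced and active.
With repressor UlmN bound, *morZ* is not transcribed.
So MorZ is not produced.
With no repressor bound, *velF* is transcribed.
So VelF is produced and active.
Activator VelF is present, so *vorZ* is transcribed.

ON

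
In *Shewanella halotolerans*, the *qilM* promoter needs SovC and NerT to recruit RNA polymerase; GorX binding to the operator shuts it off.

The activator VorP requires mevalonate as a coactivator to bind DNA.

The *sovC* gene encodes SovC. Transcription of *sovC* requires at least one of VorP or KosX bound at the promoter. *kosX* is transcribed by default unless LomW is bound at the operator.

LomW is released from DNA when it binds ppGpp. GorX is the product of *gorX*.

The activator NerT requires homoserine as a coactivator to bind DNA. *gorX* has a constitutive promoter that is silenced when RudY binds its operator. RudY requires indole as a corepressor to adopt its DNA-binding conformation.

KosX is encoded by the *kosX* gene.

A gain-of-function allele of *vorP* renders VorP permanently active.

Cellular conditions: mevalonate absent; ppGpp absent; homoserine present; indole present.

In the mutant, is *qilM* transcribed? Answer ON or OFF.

ON

VorP is constitutively active in this strain.
ppGpp is absent, so LomW is active.
With repressor LomW bound, *kosX* is not transcribed.
So KosX is not produced.
Activator VorP is present, so *sovC* is transcribed.
So SovC is produced and active.
Indole is present, so RudY is active.
With repressor RudY bound, *gorX* is not transcribed.
So GorX is not produced.
Homoserine is present, so NerT is active.
No repressor is bound and SovC and NerT are active, so *qilM* is transcribed.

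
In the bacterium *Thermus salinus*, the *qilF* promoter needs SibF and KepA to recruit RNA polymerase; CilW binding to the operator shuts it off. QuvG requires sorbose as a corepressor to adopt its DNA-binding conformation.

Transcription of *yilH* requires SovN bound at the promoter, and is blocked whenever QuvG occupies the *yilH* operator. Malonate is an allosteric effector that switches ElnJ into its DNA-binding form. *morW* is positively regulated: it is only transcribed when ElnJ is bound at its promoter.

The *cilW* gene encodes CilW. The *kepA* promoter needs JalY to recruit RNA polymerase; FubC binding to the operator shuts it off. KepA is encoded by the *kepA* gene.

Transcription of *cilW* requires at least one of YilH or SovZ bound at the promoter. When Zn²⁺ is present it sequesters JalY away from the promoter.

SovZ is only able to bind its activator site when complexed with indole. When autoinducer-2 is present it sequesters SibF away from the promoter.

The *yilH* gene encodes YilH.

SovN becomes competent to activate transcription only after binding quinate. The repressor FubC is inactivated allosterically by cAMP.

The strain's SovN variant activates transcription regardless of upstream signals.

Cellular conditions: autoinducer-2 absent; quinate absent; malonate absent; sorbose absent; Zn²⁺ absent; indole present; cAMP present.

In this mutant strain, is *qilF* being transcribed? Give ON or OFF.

Autoinducer-2 is absent, so SibF is active.
Sorbose is absent, so QuvG is inactive.
SovN is constitutively active in this strain.
No repressor is bound and SovN is active, so *yilH* is transcribed.
So YilH is produced and active.
Indole is present, so SovZ is active.
Activator YilH is present, so *cilW* is transcribed.
So CilW is produced and active.
cAMP is present, so FubC is inactive.
Zn²⁺ is absent, so JalY is active.
No repressor is bound and JalY is active, so *kepA* is transcribed.
So KepA is produced and active.
With repressor CilW bound, *qilF* is not transcribed.

OFF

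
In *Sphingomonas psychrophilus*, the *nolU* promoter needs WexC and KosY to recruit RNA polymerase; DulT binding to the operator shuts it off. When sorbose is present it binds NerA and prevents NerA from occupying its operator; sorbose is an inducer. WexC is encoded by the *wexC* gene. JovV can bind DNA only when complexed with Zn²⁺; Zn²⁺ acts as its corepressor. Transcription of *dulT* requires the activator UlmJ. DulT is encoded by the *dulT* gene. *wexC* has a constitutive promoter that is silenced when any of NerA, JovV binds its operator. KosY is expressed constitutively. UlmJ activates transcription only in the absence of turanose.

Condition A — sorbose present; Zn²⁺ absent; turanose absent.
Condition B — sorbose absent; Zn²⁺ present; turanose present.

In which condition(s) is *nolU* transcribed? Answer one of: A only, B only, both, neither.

Condition A:
Sorbose is present, so NerA is inactive.
Zn²⁺ is absent, so JovV is inactive.
With no repressor bound, *wexC* is transcribed.
So WexC is produced and active.
KosY is produced constitutively and is active.
Turanose is absent, so UlmJ is active.
No repressor is bound and UlmJ is active, so *dulT* is transcribed.
So DulT is produced and active.
With repressor DulT bound, *nolU* is not transcribed.
→ *nolU* is OFF in A.
Condition B:
Sorbose is absent, so NerA is active.
Zn²⁺ is present, so JovV is active.
With repressor NerA bound, *wexC* is not transcribed.
So WexC is not produced.
KosY is produced constitutively and is active.
Turanose is present, so UlmJ is inactive.
Required activator UlmJ is absent, so *dulT* is not transcribed.
So DulT is not produced.
Required activator WexC is absent, so *nolU* is not transcribed.
→ *nolU* is OFF in B.

neither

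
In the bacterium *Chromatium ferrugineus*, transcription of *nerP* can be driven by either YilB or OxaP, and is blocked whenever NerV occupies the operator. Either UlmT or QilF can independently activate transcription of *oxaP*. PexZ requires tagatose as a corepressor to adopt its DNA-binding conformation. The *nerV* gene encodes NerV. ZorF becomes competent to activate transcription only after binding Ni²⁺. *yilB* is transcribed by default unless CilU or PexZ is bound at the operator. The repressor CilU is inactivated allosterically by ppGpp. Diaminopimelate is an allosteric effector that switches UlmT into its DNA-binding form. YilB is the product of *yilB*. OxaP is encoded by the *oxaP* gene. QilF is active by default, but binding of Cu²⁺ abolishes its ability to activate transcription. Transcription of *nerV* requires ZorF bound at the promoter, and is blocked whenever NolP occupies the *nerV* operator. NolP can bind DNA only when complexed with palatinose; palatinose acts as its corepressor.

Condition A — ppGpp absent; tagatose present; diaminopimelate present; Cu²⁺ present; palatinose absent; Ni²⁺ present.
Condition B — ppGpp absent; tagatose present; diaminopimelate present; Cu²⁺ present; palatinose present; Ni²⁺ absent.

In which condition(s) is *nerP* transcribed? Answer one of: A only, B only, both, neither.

B only

Condition A:
ppGpp is absent, so CilU is active.
Tagatose is present, so PexZ is active.
With repressor CilU bound, *yilB* is not transcribed.
So YilB is not produced.
Diaminopimelate is present, so UlmT is active.
Cu²⁺ is present, so QilF is inactive.
Activator UlmT is present, so *oxaP* is transcribed.
So OxaP is produced and active.
Palatinose is absent, so NolP is inactive.
Ni²⁺ is present, so ZorF is active.
No repressor is bound and ZorF is active, so *nerV* is transcribed.
So NerV is produced and active.
With repressor NerV bound, *nerP* is not transcribed.
→ *nerP* is OFF in A.
Condition B:
ppGpp is absent, so CilU is active.
Tagatose is present, so PexZ is active.
With repressor CilU bound, *yilB* is not transcribed.
So YilB is not produced.
Diaminopimelate is present, so UlmT is active.
Cu²⁺ is present, so QilF is inactive.
Activator UlmT is present, so *oxaP* is transcribed.
So OxaP is produced and active.
Palatinose is present, so NolP is active.
Ni²⁺ is absent, so ZorF is inactive.
With repressor NolP bound, *nerV* is not transcribed.
So NerV is not produced.
Activator OxaP is present, so *nerP* is transcribed.
→ *nerP* is ON in B.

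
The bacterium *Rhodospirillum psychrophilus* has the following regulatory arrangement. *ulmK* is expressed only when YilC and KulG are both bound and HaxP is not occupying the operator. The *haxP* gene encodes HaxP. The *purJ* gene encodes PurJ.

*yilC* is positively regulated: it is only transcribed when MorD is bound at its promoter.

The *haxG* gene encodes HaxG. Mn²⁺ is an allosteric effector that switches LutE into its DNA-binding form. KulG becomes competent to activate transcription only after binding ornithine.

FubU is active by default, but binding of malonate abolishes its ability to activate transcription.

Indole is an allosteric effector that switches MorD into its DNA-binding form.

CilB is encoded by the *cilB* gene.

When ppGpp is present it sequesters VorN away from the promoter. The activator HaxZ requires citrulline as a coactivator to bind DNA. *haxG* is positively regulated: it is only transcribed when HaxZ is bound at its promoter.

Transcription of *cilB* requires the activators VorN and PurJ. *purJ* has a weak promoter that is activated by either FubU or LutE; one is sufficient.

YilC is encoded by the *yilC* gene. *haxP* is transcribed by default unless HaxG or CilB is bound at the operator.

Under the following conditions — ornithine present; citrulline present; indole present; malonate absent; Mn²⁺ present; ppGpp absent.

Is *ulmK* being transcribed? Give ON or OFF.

ON

Indole is present, so MorD is active.
No repressor is bound and MorD is active, so *yilC* is transcribed.
So YilC is produced and active.
Citrulline is present, so HaxZ is active.
No repressor is bound and HaxZ is active, so *haxG* is transcribed.
So HaxG is produced and active.
ppGpp is absent, so VorN is active.
Malonate is absent, so FubU is active.
Mn²⁺ is present, so LutE is active.
Activator FubU is present, so *purJ* is transcribed.
So PurJ is produced and active.
No repressor is bound and VorN and PurJ are active, so *cilB* is transcribed.
So CilB is produced and active.
With repressor HaxG bound, *haxP* is not transcribed.
So HaxP is not produced.
Ornithine is present, so KulG is active.
No repressor is bound and YilC and KulG are active, so *ulmK* is transcribed.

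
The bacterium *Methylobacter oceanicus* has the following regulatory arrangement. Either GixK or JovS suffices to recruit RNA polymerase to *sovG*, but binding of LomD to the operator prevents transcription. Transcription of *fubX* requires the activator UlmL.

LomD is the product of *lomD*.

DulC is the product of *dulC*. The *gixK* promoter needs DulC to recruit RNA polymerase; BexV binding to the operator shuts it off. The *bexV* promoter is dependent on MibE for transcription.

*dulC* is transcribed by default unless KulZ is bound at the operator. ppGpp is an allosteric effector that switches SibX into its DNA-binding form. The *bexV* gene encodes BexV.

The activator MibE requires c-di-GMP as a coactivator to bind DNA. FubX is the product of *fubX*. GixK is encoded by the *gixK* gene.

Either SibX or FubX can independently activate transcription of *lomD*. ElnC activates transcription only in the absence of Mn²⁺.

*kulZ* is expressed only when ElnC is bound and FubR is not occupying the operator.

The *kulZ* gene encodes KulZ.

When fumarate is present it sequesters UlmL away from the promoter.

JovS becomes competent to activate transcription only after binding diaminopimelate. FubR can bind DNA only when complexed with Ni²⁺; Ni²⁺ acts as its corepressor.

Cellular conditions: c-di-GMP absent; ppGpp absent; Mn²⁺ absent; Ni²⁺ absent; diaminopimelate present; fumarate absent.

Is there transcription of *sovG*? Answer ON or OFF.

Ni²⁺ is absent, so FubR is inactive.
Mn²⁺ is absent, so ElnC is active.
No repressor is bound and ElnC is active, so *kulZ* is transcribed.
So KulZ is produced and active.
With repressor KulZ bound, *dulC* is not transcribed.
So DulC is not produced.
c-di-GMP is absent, so MibE is inactive.
Required activator MibE is absent, so *bexV* is not transcribed.
So BexV is not produced.
Required activator DulC is absent, so *gixK* is not transcribed.
So GixK is not produced.
ppGpp is absent, so SibX is inactive.
Fumarate is absent, so UlmL is active.
No repressor is bound and UlmL is active, so *fubX* is transcribed.
So FubX is produced and active.
Activator FubX is present, so *lomD* is transcribed.
So LomD is produced and active.
Diaminopimelate is present, so JovS is active.
With repressor LomD bound, *sovG* is not transcribed.

OFF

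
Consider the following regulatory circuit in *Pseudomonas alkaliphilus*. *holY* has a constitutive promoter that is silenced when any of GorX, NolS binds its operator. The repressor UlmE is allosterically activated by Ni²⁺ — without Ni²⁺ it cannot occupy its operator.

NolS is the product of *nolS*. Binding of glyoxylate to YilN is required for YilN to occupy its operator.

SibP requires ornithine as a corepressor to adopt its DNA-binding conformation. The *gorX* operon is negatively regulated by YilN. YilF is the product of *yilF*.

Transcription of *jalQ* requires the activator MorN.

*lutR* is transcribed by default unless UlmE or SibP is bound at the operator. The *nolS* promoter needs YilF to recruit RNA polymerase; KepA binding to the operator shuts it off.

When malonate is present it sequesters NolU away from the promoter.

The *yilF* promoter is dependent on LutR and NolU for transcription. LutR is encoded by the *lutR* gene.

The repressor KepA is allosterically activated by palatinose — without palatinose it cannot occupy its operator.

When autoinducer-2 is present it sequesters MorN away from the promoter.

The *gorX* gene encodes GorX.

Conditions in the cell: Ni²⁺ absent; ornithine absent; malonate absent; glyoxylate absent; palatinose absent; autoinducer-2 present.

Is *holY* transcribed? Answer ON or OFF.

Glyoxylate is absent, so YilN is inactive.
With no repressor bound, *gorX* is transcribed.
So GorX is produced and active.
Palatinose is absent, so KepA is inactive.
Ni²⁺ is absent, so UlmE is inactive.
Ornithine is absent, so SibP is inactive.
With no repressor bound, *lutR* is transcribed.
So LutR is produced and active.
Malonate is absent, so NolU is active.
No repressor is bound and LutR and NolU are active, so *yilF* is transcribed.
So YilF is produced and active.
No repressor is bound and YilF is active, so *nolS* is transcribed.
So NolS is produced and active.
With repressor GorX bound, *holY* is not transcribed.

OFF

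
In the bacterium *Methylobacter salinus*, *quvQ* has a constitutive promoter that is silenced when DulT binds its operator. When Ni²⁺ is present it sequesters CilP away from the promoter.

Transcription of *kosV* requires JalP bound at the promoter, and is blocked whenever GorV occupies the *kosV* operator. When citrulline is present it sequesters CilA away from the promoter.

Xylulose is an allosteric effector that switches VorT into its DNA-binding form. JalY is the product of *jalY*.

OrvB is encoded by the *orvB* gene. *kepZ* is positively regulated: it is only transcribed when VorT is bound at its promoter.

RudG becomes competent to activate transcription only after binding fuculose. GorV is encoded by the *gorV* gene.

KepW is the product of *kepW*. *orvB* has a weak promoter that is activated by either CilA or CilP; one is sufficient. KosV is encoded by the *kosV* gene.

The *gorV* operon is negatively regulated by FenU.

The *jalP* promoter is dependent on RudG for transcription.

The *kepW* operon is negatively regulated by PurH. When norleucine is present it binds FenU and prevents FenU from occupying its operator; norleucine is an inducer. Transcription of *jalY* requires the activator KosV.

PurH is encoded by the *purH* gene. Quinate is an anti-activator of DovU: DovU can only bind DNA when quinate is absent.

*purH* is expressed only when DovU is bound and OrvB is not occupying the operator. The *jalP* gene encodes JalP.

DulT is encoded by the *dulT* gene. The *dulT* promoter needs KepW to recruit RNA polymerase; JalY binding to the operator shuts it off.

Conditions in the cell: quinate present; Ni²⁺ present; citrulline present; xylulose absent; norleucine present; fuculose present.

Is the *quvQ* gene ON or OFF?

Citrulline is present, so CilA is inactive.
Ni²⁺ is present, so CilP is inactive.
No activator is available at the *orvB* promoter, so *orvB* is not transcribed.
So OrvB is not produced.
Quinate is present, so DovU is inactive.
Required activator DovU is absent, so *purH* is not transcribed.
So PurH is not produced.
With no repressor bound, *kepW* is transcribed.
So KepW is produced and active.
Fuculose is present, so RudG is active.
No repressor is bound and RudG is active, so *jalP* is transcribed.
So JalP is produced and active.
Norleucine is present, so FenU is inactive.
With no repressor bound, *gorV* is transcribed.
So GorV is produced and active.
With repressor GorV bound, *kosV* is not transcribed.
So KosV is not produced.
Required activator KosV is absent, so *jalY* is not transcribed.
So JalY is not produced.
No repressor is bound and KepW is active, so *dulT* is transcribed.
So DulT is produced and active.
With repressor DulT bound, *quvQ* is not transcribed.

OFF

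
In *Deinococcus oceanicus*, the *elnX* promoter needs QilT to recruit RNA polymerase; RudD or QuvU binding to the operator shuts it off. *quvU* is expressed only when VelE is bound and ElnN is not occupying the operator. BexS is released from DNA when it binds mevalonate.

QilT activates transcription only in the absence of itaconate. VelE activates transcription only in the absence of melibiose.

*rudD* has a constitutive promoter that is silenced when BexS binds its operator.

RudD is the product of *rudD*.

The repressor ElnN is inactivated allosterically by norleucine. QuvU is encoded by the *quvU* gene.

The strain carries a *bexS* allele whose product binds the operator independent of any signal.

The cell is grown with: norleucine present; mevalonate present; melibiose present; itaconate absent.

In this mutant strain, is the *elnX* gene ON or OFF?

ON

Itaconate is absent, so QilT is active.
BexS is constitutively active in this strain.
With repressor BexS bound, *rudD* is not transcribed.
So RudD is not produced.
Norleucine is present, so ElnN is inactive.
Melibiose is present, so VelE is inactive.
Required activator VelE is absent, so *quvU* is not transcribed.
So QuvU is not produced.
No repressor is bound and QilT is active, so *elnX* is transcribed.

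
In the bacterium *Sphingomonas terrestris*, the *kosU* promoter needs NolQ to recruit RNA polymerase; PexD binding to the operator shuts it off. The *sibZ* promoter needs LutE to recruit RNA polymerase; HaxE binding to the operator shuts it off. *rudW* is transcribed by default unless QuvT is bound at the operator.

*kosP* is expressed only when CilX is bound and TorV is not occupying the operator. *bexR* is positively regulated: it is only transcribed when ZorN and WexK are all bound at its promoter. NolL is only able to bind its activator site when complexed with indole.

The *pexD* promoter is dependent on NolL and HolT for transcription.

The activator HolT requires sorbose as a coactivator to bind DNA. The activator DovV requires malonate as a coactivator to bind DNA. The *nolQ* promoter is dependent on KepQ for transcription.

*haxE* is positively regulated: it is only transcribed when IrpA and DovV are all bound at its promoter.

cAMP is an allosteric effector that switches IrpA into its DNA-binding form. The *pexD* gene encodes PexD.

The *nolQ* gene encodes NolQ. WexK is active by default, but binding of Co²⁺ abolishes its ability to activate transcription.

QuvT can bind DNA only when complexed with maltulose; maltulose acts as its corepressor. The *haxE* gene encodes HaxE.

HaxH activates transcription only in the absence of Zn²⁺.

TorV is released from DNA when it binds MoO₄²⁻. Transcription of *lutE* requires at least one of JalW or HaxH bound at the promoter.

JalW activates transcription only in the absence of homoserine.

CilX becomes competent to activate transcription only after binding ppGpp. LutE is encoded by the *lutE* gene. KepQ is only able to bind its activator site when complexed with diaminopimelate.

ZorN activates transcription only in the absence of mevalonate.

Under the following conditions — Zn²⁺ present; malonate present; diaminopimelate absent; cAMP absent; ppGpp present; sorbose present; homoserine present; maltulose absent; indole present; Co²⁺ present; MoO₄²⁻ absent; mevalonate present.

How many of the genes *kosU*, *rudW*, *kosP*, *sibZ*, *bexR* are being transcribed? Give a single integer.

Diaminopimelate is absent, so KepQ is inactive.
Required activator KepQ is absent, so *nolQ* is not transcribed.
So NolQ is not produced.
Indole is present, so NolL is active.
Sorbose is present, so HolT is active.
No repressor is bound and NolL and HolT are active, so *pexD* is transcribed.
So PexD is produced and active.
With repressor PexD bound, *kosU* is not transcribed.
→ *kosU* is OFF.
Maltulose is absent, so QuvT is inactive.
With no repressor bound, *rudW* is transcribed.
→ *rudW* is ON.
ppGpp is present, so CilX is active.
MoO₄²⁻ is absent, so TorV is active.
With repressor TorV bound, *kosP* is not transcribed.
→ *kosP* is OFF.
cAMP is absent, so IrpA is inactive.
Malonate is present, so DovV is active.
Required activator IrpA is absent, so *haxE* is not transcribed.
So HaxE is not produced.
Homoserine is present, so JalW is inactive.
Zn²⁺ is present, so HaxH is inactive.
No activator is available at the *lutE* promoter, so *lutE* is not transcribed.
So LutE is not produced.
Required activator LutE is absent, so *sibZ* is not transcribed.
→ *sibZ* is OFF.
Mevalonate is present, so ZorN is inactive.
Co²⁺ is present, so WexK is inactive.
Required activator ZorN is absent, so *bexR* is not transcribed.
→ *bexR* is OFF.
1 of the 5 genes is transcribed.

1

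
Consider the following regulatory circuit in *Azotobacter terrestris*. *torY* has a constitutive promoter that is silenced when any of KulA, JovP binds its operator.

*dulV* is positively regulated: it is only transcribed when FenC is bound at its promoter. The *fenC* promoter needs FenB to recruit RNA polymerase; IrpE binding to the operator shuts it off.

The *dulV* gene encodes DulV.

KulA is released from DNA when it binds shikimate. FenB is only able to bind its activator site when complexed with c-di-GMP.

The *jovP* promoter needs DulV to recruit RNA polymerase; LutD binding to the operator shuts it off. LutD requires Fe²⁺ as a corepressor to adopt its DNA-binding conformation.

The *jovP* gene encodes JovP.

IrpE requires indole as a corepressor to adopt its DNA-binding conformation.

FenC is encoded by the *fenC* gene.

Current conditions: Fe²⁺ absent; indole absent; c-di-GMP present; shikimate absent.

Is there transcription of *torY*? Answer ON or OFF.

OFF

Shikimate is absent, so KulA is active.
Indole is absent, so IrpE is inactive.
c-di-GMP is present, so FenB is active.
No repressor is bound and FenB is active, so *fenC* is transcribed.
So FenC is produced and active.
No repressor is bound and FenC is active, so *dulV* is transcribed.
So DulV is produced and active.
Fe²⁺ is absent, so LutD is inactive.
No repressor is bound and DulV is active, so *jovP* is transcribed.
So JovP is produced and active.
With repressor KulA bound, *torY* is not transcribed.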